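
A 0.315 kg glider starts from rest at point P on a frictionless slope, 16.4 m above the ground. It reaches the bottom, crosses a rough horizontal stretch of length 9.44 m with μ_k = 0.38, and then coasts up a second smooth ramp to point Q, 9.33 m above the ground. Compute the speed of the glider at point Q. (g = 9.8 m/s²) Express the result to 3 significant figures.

Energy at P: mgh₁ = (0.315)(9.8)(16.4) = 50.627 J
Friction loss: W_f = μ_k mg d = 11.07 J
At Q: ½mv² + mgh₂ = mgh₁ − W_f
½mv² = 50.627 − 11.07 − 28.802 = 10.751 J
v = √(2 × 10.751/0.315) = 8.262 m/s

v = 8.26 m/s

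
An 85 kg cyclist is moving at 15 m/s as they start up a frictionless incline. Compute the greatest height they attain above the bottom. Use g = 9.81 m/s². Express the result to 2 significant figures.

Setting KE at the bottom equal to PE gained: ½mv² = mgh
h = v²/(2g) = 15²/(2 × 9.81) = 11.47 m

h = 11 m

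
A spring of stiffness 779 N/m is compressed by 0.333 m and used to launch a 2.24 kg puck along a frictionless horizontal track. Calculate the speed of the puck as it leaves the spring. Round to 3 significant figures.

Spring PE converts entirely to kinetic energy: ½kx² = ½mv²
v = x√(k/m) = 0.333 × √(779/2.24) = 6.210 m/s

v = 6.21 m/s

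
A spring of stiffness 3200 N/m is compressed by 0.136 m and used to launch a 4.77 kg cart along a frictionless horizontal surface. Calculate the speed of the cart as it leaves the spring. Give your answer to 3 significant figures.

v = 3.52 m/s

The cart leaves the spring when the spring is at natural length, so ½kx² = ½mv²
v = x√(k/m) = 0.136 × √(3200/4.77) = 3.523 m/s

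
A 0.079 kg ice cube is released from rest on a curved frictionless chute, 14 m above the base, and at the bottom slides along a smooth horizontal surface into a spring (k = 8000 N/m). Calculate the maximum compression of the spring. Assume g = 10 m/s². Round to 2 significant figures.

At max compression the cube is momentarily at rest: mgh = ½kx²
x = √(2mgh/k) = √(2 × 0.079 × 10 × 14 / 8000) = 0.05258 m

x = 0.053 m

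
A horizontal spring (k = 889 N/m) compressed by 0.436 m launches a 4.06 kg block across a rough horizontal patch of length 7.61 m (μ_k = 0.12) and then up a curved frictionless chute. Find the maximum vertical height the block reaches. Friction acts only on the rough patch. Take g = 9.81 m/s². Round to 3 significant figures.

h = 1.21 m

Spring energy: E₀ = ½kx² = ½(889)(0.436)² = 84.498 J
Friction: W_f = μ_k mg d = (0.12)(4.06)(9.81)(7.61) = 36.37 J
Energy at base of ramp: E = 84.498 − 36.37 = 48.126 J
At max height all remaining energy is PE: mgh = E ⇒ h = E/(mg) = 48.126/(4.06 × 9.81) = 1.208 m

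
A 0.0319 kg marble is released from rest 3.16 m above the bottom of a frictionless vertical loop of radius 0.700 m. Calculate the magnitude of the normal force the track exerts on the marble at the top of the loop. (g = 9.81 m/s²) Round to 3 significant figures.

Energy from release to top (height 2r): mgh = ½mv_top² + mg(2r)
v_top² = 2g(h − 2r) = 2(9.81)(3.16 − 1.400) = 34.531 m²/s²
At the top, both N and weight point toward the centre: N + mg = mv_top²/r
N = m(v_top²/r − g) = 0.0319(34.531/0.700 − 9.81) = 1.261 N

N = 1.26 N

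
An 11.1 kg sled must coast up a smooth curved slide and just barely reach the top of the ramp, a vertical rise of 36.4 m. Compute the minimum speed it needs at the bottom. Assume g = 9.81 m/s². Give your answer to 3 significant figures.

v = 26.7 m/s

At the top it is momentarily at rest, so all KE converts to PE: ½mv² = mgh
v = √(2gh) = √(2 × 9.81 × 36.4) = 26.72 m/s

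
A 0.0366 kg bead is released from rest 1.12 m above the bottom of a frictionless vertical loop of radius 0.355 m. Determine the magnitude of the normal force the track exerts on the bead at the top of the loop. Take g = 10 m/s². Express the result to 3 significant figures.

Energy from release to top (height 2r): mgh = ½mv_top² + mg(2r)
v_top² = 2g(h − 2r) = 2(10)(1.12 − 0.7100) = 8.2000 m²/s²
At the top, both N and weight point toward the centre: N + mg = mv_top²/r
N = m(v_top²/r − g) = 0.0366(8.2000/0.355 − 10) = 0.4794 N

N = 0.479 N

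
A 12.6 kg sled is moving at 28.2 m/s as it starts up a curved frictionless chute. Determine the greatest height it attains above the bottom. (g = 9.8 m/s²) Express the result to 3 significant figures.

By energy conservation, ½mv² = mgh
h = v²/(2g) = 28.2²/(2 × 9.8) = 40.57 m

h = 40.6 m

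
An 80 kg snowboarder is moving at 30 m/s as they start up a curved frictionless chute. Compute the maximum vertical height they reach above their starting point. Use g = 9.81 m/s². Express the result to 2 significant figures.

Setting KE at the bottom equal to PE gained: ½mv² = mgh
h = v²/(2g) = 30²/(2 × 9.81) = 45.87 m

h = 46 m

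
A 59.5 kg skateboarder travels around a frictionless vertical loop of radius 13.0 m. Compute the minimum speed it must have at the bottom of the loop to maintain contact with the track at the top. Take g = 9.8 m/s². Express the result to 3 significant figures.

At the top: mg = mv_top²/r ⇒ v_top² = gr = 127.4 m²/s²
Energy from bottom to top (height 2r): ½mv_bot² = ½mv_top² + mg(2r)
v_bot² = gr + 4gr = 5gr = 637.0
v_bot = √(5gr) = 25.24 m/s

v = 25.2 m/s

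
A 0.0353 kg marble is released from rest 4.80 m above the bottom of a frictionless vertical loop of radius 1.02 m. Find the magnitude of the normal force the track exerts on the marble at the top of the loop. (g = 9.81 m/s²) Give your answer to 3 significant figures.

Energy from release to top (height 2r): mgh = ½mv_top² + mg(2r)
v_top² = 2g(h − 2r) = 2(9.81)(4.80 − 2.040) = 54.151 m²/s²
At the top, both N and weight point toward the centre: N + mg = mv_top²/r
N = m(v_top²/r − g) = 0.0353(54.151/1.02 − 9.81) = 1.528 N

N = 1.53 N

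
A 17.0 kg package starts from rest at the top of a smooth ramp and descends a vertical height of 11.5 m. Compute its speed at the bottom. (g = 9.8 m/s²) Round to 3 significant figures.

v = 15.0 m/s

Energy conservation between the two points: mgh = ½mv²
v = √(2gh) = √(2 × 9.8 × 11.5) = √225.40 = 15.01 m/s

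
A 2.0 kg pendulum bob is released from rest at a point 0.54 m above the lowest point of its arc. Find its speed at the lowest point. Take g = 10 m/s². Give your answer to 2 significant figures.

Mechanical energy is conserved (no friction): mgh = ½mv²
The mass cancels from both sides.
v = √(2gh) = √(2 × 10 × 0.54) = √10.800 = 3.286 m/s

v = 3.3 m/s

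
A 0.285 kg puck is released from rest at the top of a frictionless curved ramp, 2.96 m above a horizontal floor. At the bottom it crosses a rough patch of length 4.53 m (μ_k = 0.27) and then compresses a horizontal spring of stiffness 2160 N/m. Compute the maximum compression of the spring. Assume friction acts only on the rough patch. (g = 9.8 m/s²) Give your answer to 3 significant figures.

Initial energy: E₁ = mgh = (0.285)(9.8)(2.96) = 8.2673 J
Friction removes W_f = μ_k mg d = (0.27)(0.285)(9.8)(4.53) = 3.416 J
Energy reaching the spring: E = 8.2673 − 3.416 = 4.8512 J
At max compression ½kx² = E ⇒ x = √(2E/k) = √(2 × 4.8512/2160) = 0.06702 m

x = 0.0670 m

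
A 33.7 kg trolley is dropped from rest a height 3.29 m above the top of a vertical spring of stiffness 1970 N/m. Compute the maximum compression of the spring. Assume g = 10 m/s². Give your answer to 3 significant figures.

x = 1.25 m

Let x be the compression. The total drop is H + x, and the trolley is instantaneously at rest at max compression, so energy conservation gives:
mg(H + x) = ½kx²
½(1970)x² − (33.7)(10)x − (33.7)(10)(3.29) = 0
985.0x² − 337.0x − 1109 = 0
x = [337.0 + √(113569 + 4.3684e+06)]/(2 × 985.0) = 1.246 m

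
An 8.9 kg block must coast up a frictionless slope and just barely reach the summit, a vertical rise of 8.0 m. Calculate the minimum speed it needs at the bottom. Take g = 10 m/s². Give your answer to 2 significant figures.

v = 13 m/s

At the top it is momentarily at rest, so all KE converts to PE: ½mv² = mgh
v = √(2gh) = √(2 × 10 × 8.0) = 12.65 m/s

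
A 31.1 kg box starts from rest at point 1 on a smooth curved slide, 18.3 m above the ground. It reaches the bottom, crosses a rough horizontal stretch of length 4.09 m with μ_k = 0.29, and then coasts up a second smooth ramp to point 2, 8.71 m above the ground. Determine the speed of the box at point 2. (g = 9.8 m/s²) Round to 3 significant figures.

v = 12.8 m/s

Energy at 1: mgh₁ = (31.1)(9.8)(18.3) = 5577.5 J
Friction loss: W_f = μ_k mg d = 361.5 J
At 2: ½mv² + mgh₂ = mgh₁ − W_f
½mv² = 5577.5 − 361.5 − 2654.6 = 2561.3 J
v = √(2 × 2561.3/31.1) = 12.83 m/s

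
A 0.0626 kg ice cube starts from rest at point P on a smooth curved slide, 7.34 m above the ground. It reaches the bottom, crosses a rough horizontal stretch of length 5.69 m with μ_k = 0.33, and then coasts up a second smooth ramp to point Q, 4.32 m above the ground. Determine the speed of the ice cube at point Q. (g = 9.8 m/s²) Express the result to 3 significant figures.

v = 4.73 m/s

Energy at P: mgh₁ = (0.0626)(9.8)(7.34) = 4.5029 J
Friction loss: W_f = μ_k mg d = 1.152 J
At Q: ½mv² + mgh₂ = mgh₁ − W_f
½mv² = 4.5029 − 1.152 − 2.6502 = 0.70078 J
v = √(2 × 0.70078/0.0626) = 4.732 m/s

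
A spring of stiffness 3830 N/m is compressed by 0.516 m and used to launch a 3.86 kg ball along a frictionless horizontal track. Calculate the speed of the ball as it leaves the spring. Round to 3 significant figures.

Spring PE converts entirely to kinetic energy: ½kx² = ½mv²
v = x√(k/m) = 0.516 × √(3830/3.86) = 16.25 m/s

v = 16.3 m/s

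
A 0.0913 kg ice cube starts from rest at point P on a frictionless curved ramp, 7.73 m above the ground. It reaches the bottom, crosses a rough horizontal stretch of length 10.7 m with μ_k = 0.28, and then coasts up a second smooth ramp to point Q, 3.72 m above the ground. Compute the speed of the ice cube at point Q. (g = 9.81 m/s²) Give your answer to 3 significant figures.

v = 4.46 m/s

Energy at P: mgh₁ = (0.0913)(9.81)(7.73) = 6.9234 J
Friction loss: W_f = μ_k mg d = 2.683 J
At Q: ½mv² + mgh₂ = mgh₁ − W_f
½mv² = 6.9234 − 2.683 − 3.3318 = 0.90819 J
v = √(2 × 0.90819/0.0913) = 4.460 m/s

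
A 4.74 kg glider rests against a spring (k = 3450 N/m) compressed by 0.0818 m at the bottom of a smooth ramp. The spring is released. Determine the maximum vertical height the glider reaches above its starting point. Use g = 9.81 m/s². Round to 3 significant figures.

Energy conservation from release to the highest point: ½kx² = mgh
h = kx²/(2mg) = (3450)(0.0818)²/(2 × 4.74 × 9.81) = 0.2482 m

h = 0.248 m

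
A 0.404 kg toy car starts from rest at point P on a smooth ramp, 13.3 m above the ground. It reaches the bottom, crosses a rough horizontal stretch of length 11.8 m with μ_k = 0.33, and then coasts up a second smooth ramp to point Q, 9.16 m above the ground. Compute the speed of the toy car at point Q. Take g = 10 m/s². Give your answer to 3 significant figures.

Energy at P: mgh₁ = (0.404)(10)(13.3) = 53.732 J
Friction loss: W_f = μ_k mg d = 15.73 J
At Q: ½mv² + mgh₂ = mgh₁ − W_f
½mv² = 53.732 − 15.73 − 37.006 = 0.99384 J
v = √(2 × 0.99384/0.404) = 2.218 m/s

v = 2.22 m/s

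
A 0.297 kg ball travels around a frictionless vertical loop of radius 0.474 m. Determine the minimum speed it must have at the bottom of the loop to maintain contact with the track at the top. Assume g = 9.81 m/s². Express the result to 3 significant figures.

At the top: mg = mv_top²/r ⇒ v_top² = gr = 4.650 m²/s²
Energy from bottom to top (height 2r): ½mv_bot² = ½mv_top² + mg(2r)
v_bot² = gr + 4gr = 5gr = 23.25
v_bot = √(5gr) = 4.822 m/s

v = 4.82 m/s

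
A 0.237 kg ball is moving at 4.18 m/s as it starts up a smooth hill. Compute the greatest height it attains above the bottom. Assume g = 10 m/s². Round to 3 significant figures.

h = 0.874 m

By energy conservation, ½mv² = mgh
h = v²/(2g) = 4.18²/(2 × 10) = 0.8736 m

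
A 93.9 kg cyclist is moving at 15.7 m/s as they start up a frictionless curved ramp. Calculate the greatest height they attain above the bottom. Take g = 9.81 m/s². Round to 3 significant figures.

Setting KE at the bottom equal to PE gained: ½mv² = mgh
h = v²/(2g) = 15.7²/(2 × 9.81) = 12.56 m

h = 12.6 m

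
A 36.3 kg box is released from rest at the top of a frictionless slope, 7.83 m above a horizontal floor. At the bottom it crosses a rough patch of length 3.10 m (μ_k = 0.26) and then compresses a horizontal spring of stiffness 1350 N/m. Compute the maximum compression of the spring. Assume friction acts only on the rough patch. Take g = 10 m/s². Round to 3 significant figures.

Initial energy: E₁ = mgh = (36.3)(10)(7.83) = 2842.3 J
Friction removes W_f = μ_k mg d = (0.26)(36.3)(10)(3.10) = 292.6 J
Energy reaching the spring: E = 2842.3 − 292.6 = 2549.7 J
At max compression ½kx² = E ⇒ x = √(2E/k) = √(2 × 2549.7/1350) = 1.944 m

x = 1.94 m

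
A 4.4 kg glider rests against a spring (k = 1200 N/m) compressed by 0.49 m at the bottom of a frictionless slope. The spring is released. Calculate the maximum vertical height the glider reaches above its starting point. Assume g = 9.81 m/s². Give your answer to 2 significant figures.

h = 3.3 m

Energy conservation from release to the highest point: ½kx² = mgh
h = kx²/(2mg) = (1200)(0.49)²/(2 × 4.4 × 9.81) = 3.338 m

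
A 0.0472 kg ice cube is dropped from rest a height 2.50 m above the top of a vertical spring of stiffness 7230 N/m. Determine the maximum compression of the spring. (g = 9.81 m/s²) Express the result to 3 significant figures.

x = 0.0180 m

Let x be the compression. The total drop is H + x, and the cube is instantaneously at rest at max compression, so energy conservation gives:
mg(H + x) = ½kx²
½(7230)x² − (0.0472)(9.81)x − (0.0472)(9.81)(2.50) = 0
3615x² − 0.4630x − 1.158 = 0
x = [0.4630 + √(0.2144 + 16739)]/(2 × 3615) = 0.01796 m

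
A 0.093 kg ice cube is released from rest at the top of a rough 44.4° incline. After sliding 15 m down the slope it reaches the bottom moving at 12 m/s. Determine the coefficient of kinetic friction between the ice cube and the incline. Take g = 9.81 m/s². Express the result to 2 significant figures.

mgh = ½mv² + μ_k (mg cosθ) L, with h = L sinθ
mgL sinθ = 9.5749 J; ½mv² = 6.6960 J
W_f = 9.5749 − 6.6960 = 2.879 J
μ_k = W_f/(mg cosθ · L) = 2.879/(0.6518 × 15) = 0.2944

μ_k = 0.29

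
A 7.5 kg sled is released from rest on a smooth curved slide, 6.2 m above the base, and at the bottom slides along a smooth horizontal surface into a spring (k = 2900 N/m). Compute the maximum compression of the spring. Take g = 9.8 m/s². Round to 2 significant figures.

x = 0.56 m

Gravitational PE at the top equals spring PE at max compression: mgh = ½kx²
x = √(2mgh/k) = √(2 × 7.5 × 9.8 × 6.2 / 2900) = 0.5606 m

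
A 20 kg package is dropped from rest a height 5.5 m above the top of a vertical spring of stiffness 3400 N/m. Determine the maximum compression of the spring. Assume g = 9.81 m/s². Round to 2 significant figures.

Measuring PE from the top of the relaxed spring, at max compression the package has dropped H + x with zero KE, so:
mg(H + x) = ½kx²
½(3400)x² − (20)(9.81)x − (20)(9.81)(5.5) = 0
1700x² − 196.2x − 1079 = 0
x = [196.2 + √(38494 + 7.3379e+06)]/(2 × 1700) = 0.8565 m

x = 0.86 m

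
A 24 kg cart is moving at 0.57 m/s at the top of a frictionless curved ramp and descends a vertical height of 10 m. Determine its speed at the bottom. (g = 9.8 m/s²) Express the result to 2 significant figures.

By conservation of mechanical energy, ½mv₀² + mgh = ½mv²
v² = v₀² + 2gh = (0.57)² + 2(9.8)(10) = 196.32
v = √196.32 = 14.01 m/s

v = 14 m/s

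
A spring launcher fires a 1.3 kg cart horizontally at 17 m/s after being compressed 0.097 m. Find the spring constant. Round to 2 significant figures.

Energy stored in the spring equals the launch KE: ½kx² = ½mv²
k = mv²/x² = (1.3)(17)²/(0.097)² = 39930 N/m

k = 40000 N/m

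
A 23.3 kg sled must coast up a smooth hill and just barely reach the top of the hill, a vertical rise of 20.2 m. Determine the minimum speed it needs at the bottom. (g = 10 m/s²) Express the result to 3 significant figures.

At the top it is momentarily at rest, so all KE converts to PE: ½mv² = mgh
v = √(2gh) = √(2 × 10 × 20.2) = 20.10 m/s

v = 20.1 m/s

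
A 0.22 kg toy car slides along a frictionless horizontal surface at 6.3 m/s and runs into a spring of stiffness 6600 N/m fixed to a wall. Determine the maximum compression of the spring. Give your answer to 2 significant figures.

x = 0.036 m

At max compression the car is momentarily at rest: ½mv² = ½kx²
x = v√(m/k) = 6.3 × √(0.22/6600) = 0.03637 m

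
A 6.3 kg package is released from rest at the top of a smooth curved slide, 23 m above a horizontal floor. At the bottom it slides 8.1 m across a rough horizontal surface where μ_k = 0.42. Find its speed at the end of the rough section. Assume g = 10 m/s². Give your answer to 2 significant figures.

Energy bookkeeping (friction removes W_f = μ_k N d):
mgh = ½mv² + μ_k m g d
W_f = μ_k mg d = (0.42)(6.3)(10)(8.1) = 214.3 J
½mv² = mgh − W_f = 1449.0 − 214.3 = 1234.7 J
v = √(2 × 1234.7/6.3) = 19.80 m/s

v = 20 m/s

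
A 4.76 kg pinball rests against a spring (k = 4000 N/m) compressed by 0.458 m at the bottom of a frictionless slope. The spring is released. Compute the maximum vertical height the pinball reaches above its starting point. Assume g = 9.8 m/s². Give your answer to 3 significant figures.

All spring PE becomes gravitational PE at the highest point: ½kx² = mgh
h = kx²/(2mg) = (4000)(0.458)²/(2 × 4.76 × 9.8) = 8.993 m

h = 8.99 m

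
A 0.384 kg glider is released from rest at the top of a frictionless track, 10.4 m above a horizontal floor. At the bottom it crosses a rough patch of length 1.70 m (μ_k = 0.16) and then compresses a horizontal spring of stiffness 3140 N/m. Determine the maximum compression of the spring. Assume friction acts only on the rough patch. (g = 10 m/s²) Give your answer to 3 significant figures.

x = 0.157 m

Initial energy: E₁ = mgh = (0.384)(10)(10.4) = 39.936 J
Friction removes W_f = μ_k mg d = (0.16)(0.384)(10)(1.70) = 1.044 J
Energy reaching the spring: E = 39.936 − 1.044 = 38.892 J
At max compression ½kx² = E ⇒ x = √(2E/k) = √(2 × 38.892/3140) = 0.1574 m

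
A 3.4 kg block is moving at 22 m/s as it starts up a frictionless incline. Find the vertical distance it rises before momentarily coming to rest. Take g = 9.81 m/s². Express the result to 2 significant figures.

By energy conservation, ½mv² = mgh
h = v²/(2g) = 22²/(2 × 9.81) = 24.67 m

h = 25 m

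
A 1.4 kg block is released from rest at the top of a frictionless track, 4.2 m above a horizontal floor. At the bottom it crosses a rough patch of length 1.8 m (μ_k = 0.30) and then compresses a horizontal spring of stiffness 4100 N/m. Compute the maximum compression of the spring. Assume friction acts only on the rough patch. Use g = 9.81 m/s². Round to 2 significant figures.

Initial energy: E₁ = mgh = (1.4)(9.81)(4.2) = 57.683 J
Friction removes W_f = μ_k mg d = (0.30)(1.4)(9.81)(1.8) = 7.416 J
Energy reaching the spring: E = 57.683 − 7.416 = 50.266 J
At max compression ½kx² = E ⇒ x = √(2E/k) = √(2 × 50.266/4100) = 0.1566 m

x = 0.16 m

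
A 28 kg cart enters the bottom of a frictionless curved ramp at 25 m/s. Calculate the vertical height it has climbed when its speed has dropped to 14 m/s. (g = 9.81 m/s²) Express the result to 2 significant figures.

Energy balance between the two points: ½mv₁² = ½mv₂² + mgh
h = (v₁² − v₂²)/(2g) = (25² − 14²)/(2 × 9.81) = 21.87 m

h = 22 m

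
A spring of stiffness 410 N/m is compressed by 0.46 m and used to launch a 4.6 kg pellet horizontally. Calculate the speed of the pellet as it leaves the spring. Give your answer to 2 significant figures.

v = 4.3 m/s

Spring PE converts entirely to kinetic energy: ½kx² = ½mv²
v = x√(k/m) = 0.46 × √(410/4.6) = 4.343 m/s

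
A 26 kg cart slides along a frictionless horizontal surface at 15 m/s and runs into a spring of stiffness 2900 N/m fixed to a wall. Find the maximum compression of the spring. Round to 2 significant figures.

At max compression the cart is momentarily at rest: ½mv² = ½kx²
x = v√(m/k) = 15 × √(26/2900) = 1.420 m

x = 1.4 m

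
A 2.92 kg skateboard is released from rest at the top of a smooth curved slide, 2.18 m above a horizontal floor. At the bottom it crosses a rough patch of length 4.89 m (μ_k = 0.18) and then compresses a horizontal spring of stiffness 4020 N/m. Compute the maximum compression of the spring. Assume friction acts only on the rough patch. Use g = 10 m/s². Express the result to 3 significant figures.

x = 0.137 m

Initial energy: E₁ = mgh = (2.92)(10)(2.18) = 63.656 J
Friction removes W_f = μ_k mg d = (0.18)(2.92)(10)(4.89) = 25.70 J
Energy reaching the spring: E = 63.656 − 25.70 = 37.954 J
At max compression ½kx² = E ⇒ x = √(2E/k) = √(2 × 37.954/4020) = 0.1374 m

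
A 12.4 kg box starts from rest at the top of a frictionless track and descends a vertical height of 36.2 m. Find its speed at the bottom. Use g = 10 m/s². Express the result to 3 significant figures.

v = 26.9 m/s

Energy conservation between the two points: mgh = ½mv²
v = √(2gh) = √(2 × 10 × 36.2) = √724.00 = 26.91 m/s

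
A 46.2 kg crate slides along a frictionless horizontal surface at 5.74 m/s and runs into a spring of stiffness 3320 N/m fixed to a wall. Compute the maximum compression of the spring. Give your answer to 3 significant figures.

x = 0.677 m

All KE is stored as spring PE at maximum compression: ½mv² = ½kx²
x = v√(m/k) = 5.74 × √(46.2/3320) = 0.6771 m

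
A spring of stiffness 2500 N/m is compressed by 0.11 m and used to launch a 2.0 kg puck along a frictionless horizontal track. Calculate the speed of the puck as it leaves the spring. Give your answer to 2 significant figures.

v = 3.9 m/s

The puck leaves the spring when the spring is at natural length, so ½kx² = ½mv²
v = x√(k/m) = 0.11 × √(2500/2.0) = 3.889 m/s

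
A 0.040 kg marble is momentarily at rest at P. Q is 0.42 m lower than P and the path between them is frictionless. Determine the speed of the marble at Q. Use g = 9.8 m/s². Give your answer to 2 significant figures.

Equating total energy at the two states: mgh = ½mv²
v = √(2gh) = √(2 × 9.8 × 0.42) = √8.2320 = 2.869 m/s

v = 2.9 m/s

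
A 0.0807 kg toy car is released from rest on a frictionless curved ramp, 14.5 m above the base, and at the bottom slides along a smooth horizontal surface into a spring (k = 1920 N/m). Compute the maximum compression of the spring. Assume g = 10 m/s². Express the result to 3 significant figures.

Gravitational PE at the top equals spring PE at max compression: mgh = ½kx²
x = √(2mgh/k) = √(2 × 0.0807 × 10 × 14.5 / 1920) = 0.1104 m

x = 0.110 m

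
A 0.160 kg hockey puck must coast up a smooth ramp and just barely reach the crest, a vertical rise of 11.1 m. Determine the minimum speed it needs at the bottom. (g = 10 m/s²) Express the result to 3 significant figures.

v = 14.9 m/s

At the top it is momentarily at rest, so all KE converts to PE: ½mv² = mgh
v = √(2gh) = √(2 × 10 × 11.1) = 14.90 m/s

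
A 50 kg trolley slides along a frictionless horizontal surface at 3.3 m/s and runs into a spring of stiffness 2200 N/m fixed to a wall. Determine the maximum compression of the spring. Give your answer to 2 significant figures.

x = 0.50 m

All KE is stored as spring PE at maximum compression: ½mv² = ½kx²
x = v√(m/k) = 3.3 × √(50/2200) = 0.4975 m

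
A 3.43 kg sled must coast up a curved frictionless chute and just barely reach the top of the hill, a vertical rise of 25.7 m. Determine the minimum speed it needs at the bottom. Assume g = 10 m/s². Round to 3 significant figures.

At the top it is momentarily at rest, so all KE converts to PE: ½mv² = mgh
v = √(2gh) = √(2 × 10 × 25.7) = 22.67 m/s

v = 22.7 m/s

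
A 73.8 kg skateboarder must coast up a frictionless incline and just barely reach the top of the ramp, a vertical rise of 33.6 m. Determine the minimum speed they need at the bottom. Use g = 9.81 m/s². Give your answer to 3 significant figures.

At the top they are momentarily at rest, so all KE converts to PE: ½mv² = mgh
v = √(2gh) = √(2 × 9.81 × 33.6) = 25.68 m/s

v = 25.7 m/s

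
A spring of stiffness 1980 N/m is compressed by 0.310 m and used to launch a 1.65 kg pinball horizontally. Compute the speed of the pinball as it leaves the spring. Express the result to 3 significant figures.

v = 10.7 m/s

The pinball leaves the spring when the spring is at natural length, so ½kx² = ½mv²
v = x√(k/m) = 0.310 × √(1980/1.65) = 10.74 m/s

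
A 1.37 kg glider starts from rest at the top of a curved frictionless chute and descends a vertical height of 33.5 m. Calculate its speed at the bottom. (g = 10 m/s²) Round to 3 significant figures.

v = 25.9 m/s

By conservation of mechanical energy, mgh = ½mv²
v = √(2gh) = √(2 × 10 × 33.5) = √670.00 = 25.88 m/s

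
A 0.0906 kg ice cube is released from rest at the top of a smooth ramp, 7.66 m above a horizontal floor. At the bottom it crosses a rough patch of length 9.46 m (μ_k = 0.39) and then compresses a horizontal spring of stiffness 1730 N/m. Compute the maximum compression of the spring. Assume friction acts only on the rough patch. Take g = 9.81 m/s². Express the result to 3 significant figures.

Initial energy: E₁ = mgh = (0.0906)(9.81)(7.66) = 6.8081 J
Friction removes W_f = μ_k mg d = (0.39)(0.0906)(9.81)(9.46) = 3.279 J
Energy reaching the spring: E = 6.8081 − 3.279 = 3.5290 J
At max compression ½kx² = E ⇒ x = √(2E/k) = √(2 × 3.5290/1730) = 0.06387 m

x = 0.0639 m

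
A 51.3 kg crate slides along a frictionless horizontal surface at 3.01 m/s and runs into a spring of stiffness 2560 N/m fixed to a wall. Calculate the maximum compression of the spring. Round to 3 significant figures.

Conservation of energy between contact and max compression: ½mv² = ½kx²
x = v√(m/k) = 3.01 × √(51.3/2560) = 0.4261 m

x = 0.426 m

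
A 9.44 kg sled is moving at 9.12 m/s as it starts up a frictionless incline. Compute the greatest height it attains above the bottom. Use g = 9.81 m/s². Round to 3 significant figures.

h = 4.24 m

By energy conservation, ½mv² = mgh
h = v²/(2g) = 9.12²/(2 × 9.81) = 4.239 m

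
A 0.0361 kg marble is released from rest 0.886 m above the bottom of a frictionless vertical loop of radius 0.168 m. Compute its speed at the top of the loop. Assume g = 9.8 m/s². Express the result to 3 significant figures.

Energy conservation: mgh = ½mv_top² + mg(2r)
v_top² = 2g(h − 2r) = 2(9.8)(0.886 − 0.3360) = 10.78
v_top = 3.283 m/s

v = 3.28 m/s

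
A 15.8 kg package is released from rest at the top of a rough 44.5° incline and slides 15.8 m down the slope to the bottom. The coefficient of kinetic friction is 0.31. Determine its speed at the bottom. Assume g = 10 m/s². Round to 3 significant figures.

v = 12.3 m/s

Work–energy: mg(L sinθ) − μ_k(mg cosθ)L = ½mv²
mgh = mgL sinθ = (15.8)(10)(15.8)sin44.5° = 1749.7 J
W_f = μ_k mg cosθ · L = (0.31)(15.8)(10)cos44.5°·15.8 = 552.0 J
½mv² = 1749.7 − 552.0 = 1197.8 J
v = √(2 × 1197.8/15.8) = 12.31 m/s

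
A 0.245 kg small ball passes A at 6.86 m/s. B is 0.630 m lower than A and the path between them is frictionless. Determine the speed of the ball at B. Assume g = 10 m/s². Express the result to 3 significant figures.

Energy conservation between the two points: ½mv₀² + mgh = ½mv²
v² = v₀² + 2gh = (6.86)² + 2(10)(0.630) = 59.660
v = √59.660 = 7.724 m/s

v = 7.72 m/s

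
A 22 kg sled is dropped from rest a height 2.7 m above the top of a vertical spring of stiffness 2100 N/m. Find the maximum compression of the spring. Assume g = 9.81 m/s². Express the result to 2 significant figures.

x = 0.85 m

Measuring PE from the top of the relaxed spring, at max compression the sled has dropped H + x with zero KE, so:
mg(H + x) = ½kx²
½(2100)x² − (22)(9.81)x − (22)(9.81)(2.7) = 0
1050x² − 215.8x − 582.7 = 0
x = [215.8 + √(46578 + 2.4474e+06)]/(2 × 1050) = 0.8548 m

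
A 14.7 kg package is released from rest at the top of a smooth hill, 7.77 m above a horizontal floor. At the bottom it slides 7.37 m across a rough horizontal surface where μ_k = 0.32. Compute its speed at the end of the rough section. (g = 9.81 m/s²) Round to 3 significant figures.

v = 10.3 m/s

Energy at the top = energy at the end + work done against friction:
mgh = ½mv² + μ_k m g d
W_f = μ_k mg d = (0.32)(14.7)(9.81)(7.37) = 340.1 J
½mv² = mgh − W_f = 1120.5 − 340.1 = 780.39 J
v = √(2 × 780.39/14.7) = 10.30 m/s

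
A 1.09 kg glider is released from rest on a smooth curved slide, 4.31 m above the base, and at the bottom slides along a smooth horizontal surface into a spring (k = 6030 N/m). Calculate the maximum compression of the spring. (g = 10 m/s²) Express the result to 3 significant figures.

At max compression the glider is momentarily at rest: mgh = ½kx²
x = √(2mgh/k) = √(2 × 1.09 × 10 × 4.31 / 6030) = 0.1248 m

x = 0.125 m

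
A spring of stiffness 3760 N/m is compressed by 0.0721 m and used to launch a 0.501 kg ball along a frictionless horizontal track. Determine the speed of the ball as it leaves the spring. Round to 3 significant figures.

v = 6.25 m/s

Spring PE converts entirely to kinetic energy: ½kx² = ½mv²
v = x√(k/m) = 0.0721 × √(3760/0.501) = 6.246 m/s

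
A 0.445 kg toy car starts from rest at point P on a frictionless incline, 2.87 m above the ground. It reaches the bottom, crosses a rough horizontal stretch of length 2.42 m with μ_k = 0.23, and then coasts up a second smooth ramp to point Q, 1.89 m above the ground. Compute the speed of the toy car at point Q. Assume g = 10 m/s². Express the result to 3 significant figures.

v = 2.91 m/s

Energy at P: mgh₁ = (0.445)(10)(2.87) = 12.772 J
Friction loss: W_f = μ_k mg d = 2.477 J
At Q: ½mv² + mgh₂ = mgh₁ − W_f
½mv² = 12.772 − 2.477 − 8.4105 = 1.8841 J
v = √(2 × 1.8841/0.445) = 2.910 m/s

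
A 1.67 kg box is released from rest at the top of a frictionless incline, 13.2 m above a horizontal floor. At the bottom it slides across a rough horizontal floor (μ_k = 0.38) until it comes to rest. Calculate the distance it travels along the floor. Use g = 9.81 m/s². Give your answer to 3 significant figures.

d = 34.7 m

Energy at the top = energy at the end + work done against friction:
At rest all PE has been dissipated by friction: mgh = μ_k m g d
d = h/μ_k = 13.2/0.38 = 34.74 m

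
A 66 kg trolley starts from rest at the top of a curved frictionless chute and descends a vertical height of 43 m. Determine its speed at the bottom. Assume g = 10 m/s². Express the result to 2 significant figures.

v = 29 m/s

By conservation of mechanical energy, mgh = ½mv²
The mass cancels from both sides.
v = √(2gh) = √(2 × 10 × 43) = √860.00 = 29.33 m/s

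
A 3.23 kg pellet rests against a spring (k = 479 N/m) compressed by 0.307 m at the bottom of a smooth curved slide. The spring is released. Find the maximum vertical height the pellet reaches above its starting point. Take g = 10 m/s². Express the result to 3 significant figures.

Energy conservation from release to the highest point: ½kx² = mgh
h = kx²/(2mg) = (479)(0.307)²/(2 × 3.23 × 10) = 0.6988 m

h = 0.699 m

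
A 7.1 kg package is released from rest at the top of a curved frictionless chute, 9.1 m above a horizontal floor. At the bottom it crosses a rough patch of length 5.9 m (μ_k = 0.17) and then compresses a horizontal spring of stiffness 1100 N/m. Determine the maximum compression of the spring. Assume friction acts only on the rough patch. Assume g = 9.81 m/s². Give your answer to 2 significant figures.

x = 1.0 m

Initial energy: E₁ = mgh = (7.1)(9.81)(9.1) = 633.82 J
Friction removes W_f = μ_k mg d = (0.17)(7.1)(9.81)(5.9) = 69.86 J
Energy reaching the spring: E = 633.82 − 69.86 = 563.96 J
At max compression ½kx² = E ⇒ x = √(2E/k) = √(2 × 563.96/1100) = 1.013 m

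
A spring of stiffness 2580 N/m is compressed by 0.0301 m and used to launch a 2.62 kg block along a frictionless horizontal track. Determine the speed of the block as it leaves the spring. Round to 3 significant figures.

v = 0.945 m/s

The block leaves the spring when the spring is at natural length, so ½kx² = ½mv²
v = x√(k/m) = 0.0301 × √(2580/2.62) = 0.9446 m/s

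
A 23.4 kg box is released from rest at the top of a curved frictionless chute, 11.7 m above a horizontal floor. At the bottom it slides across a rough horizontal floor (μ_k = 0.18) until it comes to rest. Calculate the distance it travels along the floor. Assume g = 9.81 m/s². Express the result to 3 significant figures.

d = 65.0 m

Energy at the top = energy at the end + work done against friction:
At rest all PE has been dissipated by friction: mgh = μ_k m g d
d = h/μ_k = 11.7/0.18 = 65.00 m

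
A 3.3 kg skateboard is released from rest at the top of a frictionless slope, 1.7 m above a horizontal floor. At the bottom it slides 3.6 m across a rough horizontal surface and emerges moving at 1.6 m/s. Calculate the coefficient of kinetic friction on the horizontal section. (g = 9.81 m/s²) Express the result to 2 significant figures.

Applying the work–energy principle:
mgh = ½mv² + μ_k m g d
mgh = 55.034 J; ½mv² = 4.2240 J
W_f = 55.034 − 4.2240 = 50.81 J
μ_k = W_f/(mg·d) = 50.81/(32.37 × 3.6) = 0.4360

μ_k = 0.44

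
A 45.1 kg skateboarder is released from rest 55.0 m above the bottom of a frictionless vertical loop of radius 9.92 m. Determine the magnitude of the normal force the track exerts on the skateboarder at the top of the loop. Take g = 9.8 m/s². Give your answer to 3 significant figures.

N = 2690 N

Energy from release to top (height 2r): mgh = ½mv_top² + mg(2r)
v_top² = 2g(h − 2r) = 2(9.8)(55.0 − 19.84) = 689.14 m²/s²
At the top, both N and weight point toward the centre: N + mg = mv_top²/r
N = m(v_top²/r − g) = 45.1(689.14/9.92 − 9.8) = 2691 N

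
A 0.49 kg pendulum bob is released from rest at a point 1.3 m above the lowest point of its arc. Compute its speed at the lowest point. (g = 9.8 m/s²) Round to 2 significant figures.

Mechanical energy is conserved (no friction): mgh = ½mv²
v = √(2gh) = √(2 × 9.8 × 1.3) = √25.480 = 5.048 m/s

v = 5.0 m/s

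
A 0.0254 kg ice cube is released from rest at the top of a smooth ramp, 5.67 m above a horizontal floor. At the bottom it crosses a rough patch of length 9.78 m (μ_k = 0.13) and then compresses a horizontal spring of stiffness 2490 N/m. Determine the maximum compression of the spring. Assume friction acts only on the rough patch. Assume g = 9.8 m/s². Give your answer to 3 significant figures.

Initial energy: E₁ = mgh = (0.0254)(9.8)(5.67) = 1.4114 J
Friction removes W_f = μ_k mg d = (0.13)(0.0254)(9.8)(9.78) = 0.3165 J
Energy reaching the spring: E = 1.4114 − 0.3165 = 1.0949 J
At max compression ½kx² = E ⇒ x = √(2E/k) = √(2 × 1.0949/2490) = 0.02966 m

x = 0.0297 m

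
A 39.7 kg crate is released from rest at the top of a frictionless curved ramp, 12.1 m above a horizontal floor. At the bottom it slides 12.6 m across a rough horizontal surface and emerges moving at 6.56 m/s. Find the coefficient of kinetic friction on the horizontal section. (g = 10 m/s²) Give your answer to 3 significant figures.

Energy bookkeeping (friction removes W_f = μ_k N d):
mgh = ½mv² + μ_k m g d
mgh = 4803.7 J; ½mv² = 854.22 J
W_f = 4803.7 − 854.22 = 3949 J
μ_k = W_f/(mg·d) = 3949/(397.0 × 12.6) = 0.7895

μ_k = 0.790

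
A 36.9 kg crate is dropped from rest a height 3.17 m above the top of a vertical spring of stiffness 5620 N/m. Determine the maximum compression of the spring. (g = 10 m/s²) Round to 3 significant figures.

Let x be the compression. The total drop is H + x, and the crate is instantaneously at rest at max compression, so energy conservation gives:
mg(H + x) = ½kx²
½(5620)x² − (36.9)(10)x − (36.9)(10)(3.17) = 0
2810x² − 369.0x − 1170 = 0
x = [369.0 + √(136161 + 1.3148e+07)]/(2 × 2810) = 0.7142 m

x = 0.714 m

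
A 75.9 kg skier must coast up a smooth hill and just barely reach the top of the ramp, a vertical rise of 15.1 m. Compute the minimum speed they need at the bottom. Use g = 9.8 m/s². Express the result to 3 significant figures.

At the top they are momentarily at rest, so all KE converts to PE: ½mv² = mgh
v = √(2gh) = √(2 × 9.8 × 15.1) = 17.20 m/s

v = 17.2 m/s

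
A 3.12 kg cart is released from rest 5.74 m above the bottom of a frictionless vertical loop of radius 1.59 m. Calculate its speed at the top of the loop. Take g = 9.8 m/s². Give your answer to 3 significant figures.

Energy conservation: mgh = ½mv_top² + mg(2r)
v_top² = 2g(h − 2r) = 2(9.8)(5.74 − 3.180) = 50.18
v_top = 7.084 m/s

v = 7.08 m/s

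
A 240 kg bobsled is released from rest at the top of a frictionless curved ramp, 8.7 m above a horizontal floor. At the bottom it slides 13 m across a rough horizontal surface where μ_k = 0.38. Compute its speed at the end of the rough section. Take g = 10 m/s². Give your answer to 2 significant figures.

Energy bookkeeping (friction removes W_f = μ_k N d):
mgh = ½mv² + μ_k m g d
W_f = μ_k mg d = (0.38)(240)(10)(13) = 11856 J
½mv² = mgh − W_f = 20880 − 11856 = 9024.0 J
v = √(2 × 9024.0/240) = 8.672 m/s

v = 8.7 m/s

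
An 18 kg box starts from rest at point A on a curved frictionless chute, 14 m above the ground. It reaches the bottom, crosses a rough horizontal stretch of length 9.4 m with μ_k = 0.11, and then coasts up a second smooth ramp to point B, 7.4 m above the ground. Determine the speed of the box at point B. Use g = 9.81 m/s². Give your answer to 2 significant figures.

Energy at A: mgh₁ = (18)(9.81)(14) = 2472.1 J
Friction loss: W_f = μ_k mg d = 182.6 J
At B: ½mv² + mgh₂ = mgh₁ − W_f
½mv² = 2472.1 − 182.6 − 1306.7 = 982.84 J
v = √(2 × 982.84/18) = 10.45 m/s

v = 10 m/s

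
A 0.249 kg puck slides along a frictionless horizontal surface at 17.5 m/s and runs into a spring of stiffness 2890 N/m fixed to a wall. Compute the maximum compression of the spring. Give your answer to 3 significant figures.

x = 0.162 m

At max compression the puck is momentarily at rest: ½mv² = ½kx²
x = v√(m/k) = 17.5 × √(0.249/2890) = 0.1624 m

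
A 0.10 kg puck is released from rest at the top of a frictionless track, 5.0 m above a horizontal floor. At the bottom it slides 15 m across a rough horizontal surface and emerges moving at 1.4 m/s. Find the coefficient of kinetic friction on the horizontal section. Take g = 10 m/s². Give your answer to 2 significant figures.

Energy at the top = energy at the end + work done against friction:
mgh = ½mv² + μ_k m g d
mgh = 5.0000 J; ½mv² = 0.098000 J
W_f = 5.0000 − 0.098000 = 4.902 J
μ_k = W_f/(mg·d) = 4.902/(1.000 × 15) = 0.3268

μ_k = 0.33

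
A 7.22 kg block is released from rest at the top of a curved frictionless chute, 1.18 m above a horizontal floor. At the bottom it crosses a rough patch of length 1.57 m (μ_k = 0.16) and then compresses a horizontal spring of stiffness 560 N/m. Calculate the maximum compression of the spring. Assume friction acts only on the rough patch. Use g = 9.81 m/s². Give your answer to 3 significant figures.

x = 0.485 m

Initial energy: E₁ = mgh = (7.22)(9.81)(1.18) = 83.577 J
Friction removes W_f = μ_k mg d = (0.16)(7.22)(9.81)(1.57) = 17.79 J
Energy reaching the spring: E = 83.577 − 17.79 = 65.785 J
At max compression ½kx² = E ⇒ x = √(2E/k) = √(2 × 65.785/560) = 0.4847 m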